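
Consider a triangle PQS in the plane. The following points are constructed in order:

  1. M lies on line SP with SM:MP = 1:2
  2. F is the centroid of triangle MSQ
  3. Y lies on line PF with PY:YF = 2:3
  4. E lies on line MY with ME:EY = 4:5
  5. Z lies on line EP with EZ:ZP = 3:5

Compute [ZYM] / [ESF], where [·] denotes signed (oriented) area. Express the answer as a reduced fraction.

[ZYM]:[ESF] = -27/122

Choose coordinates P = (0, 0), Q = (1, 0), S = (0, 1).
1. M lies on line SP with SM:MP = 1:2 ⇒ M = (0, 2/3)
2. F is the centroid of triangle MSQ ⇒ F = (1/3, 5/9)
3. Y lies on line PF with PY:YF = 2:3 ⇒ Y = (2/15, 2/9)
4. E lies on line MY with ME:EY = 4:5 ⇒ E = (8/135, 38/81)
5. Z lies on line EP with EZ:ZP = 3:5 ⇒ Z = (1/27, 95/324)
2·[ZYM] = 1/30, 2·[ESF] = -61/405
[ZYM]:[ESF] = 1/30:-61/405 = -27/122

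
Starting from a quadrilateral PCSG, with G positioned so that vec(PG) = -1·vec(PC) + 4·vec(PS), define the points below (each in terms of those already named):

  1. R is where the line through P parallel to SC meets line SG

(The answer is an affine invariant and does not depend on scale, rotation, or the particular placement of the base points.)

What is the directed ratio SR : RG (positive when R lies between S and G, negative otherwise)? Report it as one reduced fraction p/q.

Work in coordinates with P = (0, 0), C = (1, 0), S = (0, 1), G = (-1, 4).
1. R is where the line through P parallel to SC meets line SG ⇒ R = (1/2, -1/2)
R = S + t·(G−S) with t = -1/2, so SR:RG = t:(1−t) = -1/2:3/2

SR:RG = -1/3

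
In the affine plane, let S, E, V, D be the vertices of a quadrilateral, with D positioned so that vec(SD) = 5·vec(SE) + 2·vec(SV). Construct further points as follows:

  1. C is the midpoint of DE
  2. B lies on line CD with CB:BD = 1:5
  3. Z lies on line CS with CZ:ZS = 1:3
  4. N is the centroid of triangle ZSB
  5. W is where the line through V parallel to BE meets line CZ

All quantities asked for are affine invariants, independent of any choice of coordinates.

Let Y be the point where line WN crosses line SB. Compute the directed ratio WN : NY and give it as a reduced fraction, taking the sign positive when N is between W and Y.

Assign S = (0, 0), E = (1, 0), V = (0, 1), D = (5, 2) — the answer is frame-independent, so this choice is without loss of generality.
1. C is the midpoint of DE ⇒ C = (3, 1)
2. B lies on line CD with CB:BD = 1:5 ⇒ B = (10/3, 7/6)
3. Z lies on line CS with CZ:ZS = 1:3 ⇒ Z = (9/4, 3/4)
4. N is the centroid of triangle ZSB ⇒ N = (67/36, 23/36)
5. W is where the line through V parallel to BE meets line CZ ⇒ W = (-6, -2)
line WN meets SB at Y = (80/81, 28/81)
N = W + t·(Y−W) with t = 9/8, so WN:NY = 9/8:-1/8

WN:NY = -9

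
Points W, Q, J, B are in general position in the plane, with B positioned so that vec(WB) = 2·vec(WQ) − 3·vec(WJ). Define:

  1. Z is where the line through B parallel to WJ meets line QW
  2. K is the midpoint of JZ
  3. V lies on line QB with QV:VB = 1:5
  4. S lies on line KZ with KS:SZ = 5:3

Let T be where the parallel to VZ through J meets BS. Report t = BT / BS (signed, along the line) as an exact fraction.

t = 32/21

Work in coordinates with W = (0, 0), Q = (1, 0), J = (0, 1), B = (2, -3).
1. Z is where the line through B parallel to WJ meets line QW ⇒ Z = (2, 0)
2. K is the midpoint of JZ ⇒ K = (1, 1/2)
3. V lies on line QB with QV:VB = 1:5 ⇒ V = (7/6, -1/2)
4. S lies on line KZ with KS:SZ = 5:3 ⇒ S = (13/8, 3/16)
through J parallel to VZ: direction (5/6, 1/2); meets BS at T = (10/7, 13/7)
T = B + t·(S−B) with t = 32/21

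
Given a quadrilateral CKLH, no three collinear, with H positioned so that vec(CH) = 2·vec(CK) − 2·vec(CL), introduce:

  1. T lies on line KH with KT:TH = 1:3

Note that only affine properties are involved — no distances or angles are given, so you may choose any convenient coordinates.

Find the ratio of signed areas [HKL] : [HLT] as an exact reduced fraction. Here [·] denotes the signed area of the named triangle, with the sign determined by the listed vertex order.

[HKL]:[HLT] = -4/3

Assign C = (0, 0), K = (1, 0), L = (0, 1), H = (2, -2) — the answer is frame-independent, so this choice is without loss of generality.
1. T lies on line KH with KT:TH = 1:3 ⇒ T = (5/4, -1/2)
2·[HKL] = 1, 2·[HLT] = -3/4
[HKL]:[HLT] = 1:-3/4 = -4/3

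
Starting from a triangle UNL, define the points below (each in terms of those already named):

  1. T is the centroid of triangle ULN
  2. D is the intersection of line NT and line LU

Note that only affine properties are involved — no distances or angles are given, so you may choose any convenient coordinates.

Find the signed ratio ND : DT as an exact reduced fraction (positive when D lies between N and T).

Assign U = (0, 0), N = (1, 0), L = (0, 1) — the answer is frame-independent, so this choice is without loss of generality.
1. T is the centroid of triangle ULN ⇒ T = (1/3, 1/3)
2. D is the intersection of line NT and line LU ⇒ D = (0, 1/2)
D = N + t·(T−N) with t = 3/2, so ND:DT = t:(1−t) = 3/2:-1/2

ND:DT = -3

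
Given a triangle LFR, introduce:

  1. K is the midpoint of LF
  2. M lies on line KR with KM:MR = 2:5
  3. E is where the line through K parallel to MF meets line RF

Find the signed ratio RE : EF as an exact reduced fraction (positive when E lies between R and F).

RE:EF = -7/2

Choose coordinates L = (0, 0), F = (1, 0), R = (0, 1).
1. K is the midpoint of LF ⇒ K = (1/2, 0)
2. M lies on line KR with KM:MR = 2:5 ⇒ M = (5/14, 2/7)
3. E is where the line through K parallel to MF meets line RF ⇒ E = (7/5, -2/5)
E = R + t·(F−R) with t = 7/5, so RE:EF = t:(1−t) = 7/5:-2/5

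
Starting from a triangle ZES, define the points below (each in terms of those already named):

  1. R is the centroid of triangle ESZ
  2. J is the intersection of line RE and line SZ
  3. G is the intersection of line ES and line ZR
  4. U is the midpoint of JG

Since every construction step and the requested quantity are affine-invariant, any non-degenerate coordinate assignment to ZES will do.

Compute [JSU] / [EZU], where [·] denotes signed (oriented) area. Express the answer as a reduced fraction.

Assign Z = (0, 0), E = (1, 0), S = (0, 1) — the answer is frame-independent, so this choice is without loss of generality.
1. R is the centroid of triangle ESZ ⇒ R = (1/3, 1/3)
2. J is the intersection of line RE and line SZ ⇒ J = (0, 1/2)
3. G is the intersection of line ES and line ZR ⇒ G = (1/2, 1/2)
4. U is the midpoint of JG ⇒ U = (1/4, 1/2)
2·[JSU] = -1/8, 2·[EZU] = -1/2
[JSU]:[EZU] = -1/8:-1/2 = 1/4

[JSU]:[EZU] = 1/4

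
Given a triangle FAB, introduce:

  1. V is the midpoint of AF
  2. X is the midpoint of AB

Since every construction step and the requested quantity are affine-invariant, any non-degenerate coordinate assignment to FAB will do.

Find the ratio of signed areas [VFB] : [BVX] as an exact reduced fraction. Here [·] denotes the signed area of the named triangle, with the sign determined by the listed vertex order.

Assign F = (0, 0), A = (1, 0), B = (0, 1) — the answer is frame-independent, so this choice is without loss of generality.
1. V is the midpoint of AF ⇒ V = (1/2, 0)
2. X is the midpoint of AB ⇒ X = (1/2, 1/2)
2·[VFB] = -1/2, 2·[BVX] = 1/4
[VFB]:[BVX] = -1/2:1/4 = -2

[VFB]:[BVX] = -2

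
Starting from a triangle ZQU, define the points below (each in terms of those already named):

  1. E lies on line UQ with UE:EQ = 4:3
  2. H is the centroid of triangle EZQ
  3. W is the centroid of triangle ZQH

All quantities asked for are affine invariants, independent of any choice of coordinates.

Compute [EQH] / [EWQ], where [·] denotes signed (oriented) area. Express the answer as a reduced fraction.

Assign Z = (0, 0), Q = (1, 0), U = (0, 1) — the answer is frame-independent, so this choice is without loss of generality.
1. E lies on line UQ with UE:EQ = 4:3 ⇒ E = (4/7, 3/7)
2. H is the centroid of triangle EZQ ⇒ H = (11/21, 1/7)
3. W is the centroid of triangle ZQH ⇒ W = (32/63, 1/21)
2·[EQH] = -1/7, 2·[EWQ] = 4/21
[EQH]:[EWQ] = -1/7:4/21 = -3/4

[EQH]:[EWQ] = -3/4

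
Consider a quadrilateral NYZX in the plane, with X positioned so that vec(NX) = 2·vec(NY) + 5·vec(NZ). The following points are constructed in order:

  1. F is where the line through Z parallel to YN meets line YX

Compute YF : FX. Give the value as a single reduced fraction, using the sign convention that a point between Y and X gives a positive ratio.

YF:FX = 1/4

Work in coordinates with N = (0, 0), Y = (1, 0), Z = (0, 1), X = (2, 5).
1. F is where the line through Z parallel to YN meets line YX ⇒ F = (6/5, 1)
F = Y + t·(X−Y) with t = 1/5, so YF:FX = t:(1−t) = 1/5:4/5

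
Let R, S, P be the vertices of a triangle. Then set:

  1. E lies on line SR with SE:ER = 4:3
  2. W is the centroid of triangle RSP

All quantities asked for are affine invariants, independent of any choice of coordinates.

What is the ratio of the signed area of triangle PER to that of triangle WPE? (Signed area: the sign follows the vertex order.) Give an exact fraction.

Choose coordinates R = (0, 0), S = (1, 0), P = (0, 1).
1. E lies on line SR with SE:ER = 4:3 ⇒ E = (3/7, 0)
2. W is the centroid of triangle RSP ⇒ W = (1/3, 1/3)
2·[PER] = -3/7, 2·[WPE] = 1/21
[PER]:[WPE] = -3/7:1/21 = -9

[PER]:[WPE] = -9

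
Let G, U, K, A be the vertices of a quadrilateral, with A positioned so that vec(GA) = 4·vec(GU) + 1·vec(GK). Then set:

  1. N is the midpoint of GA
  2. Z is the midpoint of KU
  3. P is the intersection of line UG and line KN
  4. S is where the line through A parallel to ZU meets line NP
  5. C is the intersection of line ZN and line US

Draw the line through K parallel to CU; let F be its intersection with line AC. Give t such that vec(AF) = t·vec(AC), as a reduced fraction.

Work in coordinates with G = (0, 0), U = (1, 0), K = (0, 1), A = (4, 1).
1. N is the midpoint of GA ⇒ N = (2, 1/2)
2. Z is the midpoint of KU ⇒ Z = (1/2, 1/2)
3. P is the intersection of line UG and line KN ⇒ P = (4, 0)
4. S is where the line through A parallel to ZU meets line NP ⇒ S = (16/3, -1/3)
5. C is the intersection of line ZN and line US ⇒ C = (-11/2, 1/2)
through K parallel to CU: direction (13/2, -1/2); meets AC at F = (13/8, 7/8)
F = A + t·(C−A) with t = 1/4

t = 1/4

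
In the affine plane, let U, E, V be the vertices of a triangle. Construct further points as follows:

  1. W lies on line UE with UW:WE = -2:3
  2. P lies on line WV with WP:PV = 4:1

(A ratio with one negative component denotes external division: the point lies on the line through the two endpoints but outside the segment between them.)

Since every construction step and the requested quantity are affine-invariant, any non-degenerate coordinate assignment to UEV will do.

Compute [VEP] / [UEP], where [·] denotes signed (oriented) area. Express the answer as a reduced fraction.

Assign U = (0, 0), E = (1, 0), V = (0, 1) — the answer is frame-independent, so this choice is without loss of generality.
1. W lies on line UE with UW:WE = -2:3 ⇒ W = (-2, 0)
2. P lies on line WV with WP:PV = 4:1 ⇒ P = (-2/5, 4/5)
2·[VEP] = -3/5, 2·[UEP] = 4/5
[VEP]:[UEP] = -3/5:4/5 = -3/4

[VEP]:[UEP] = -3/4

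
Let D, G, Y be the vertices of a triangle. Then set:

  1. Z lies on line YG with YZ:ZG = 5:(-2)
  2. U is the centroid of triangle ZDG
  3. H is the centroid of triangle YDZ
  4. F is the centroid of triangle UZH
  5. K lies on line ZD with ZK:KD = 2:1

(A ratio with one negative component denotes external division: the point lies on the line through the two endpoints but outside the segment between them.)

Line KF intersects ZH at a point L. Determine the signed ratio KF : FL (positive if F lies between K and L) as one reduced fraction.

Work in coordinates with D = (0, 0), G = (1, 0), Y = (0, 1).
1. Z lies on line YG with YZ:ZG = 5:(-2) ⇒ Z = (5/3, -2/3)
2. U is the centroid of triangle ZDG ⇒ U = (8/9, -2/9)
3. H is the centroid of triangle YDZ ⇒ H = (5/9, 1/9)
4. F is the centroid of triangle UZH ⇒ F = (28/27, -7/27)
5. K lies on line ZD with ZK:KD = 2:1 ⇒ K = (5/9, -2/9)
line KF meets ZH at L = (265/243, -64/243)
F = K + t·(L−K) with t = 9/10, so KF:FL = 9/10:1/10

KF:FL = 9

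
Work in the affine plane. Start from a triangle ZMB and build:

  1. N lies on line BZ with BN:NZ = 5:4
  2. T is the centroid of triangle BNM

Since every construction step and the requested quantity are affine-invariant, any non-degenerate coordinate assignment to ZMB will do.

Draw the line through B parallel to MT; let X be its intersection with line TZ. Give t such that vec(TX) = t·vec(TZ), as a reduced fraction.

t = -5/13

Set Z = (0, 0), M = (1, 0), B = (0, 1); any affine frame gives the same invariant.
1. N lies on line BZ with BN:NZ = 5:4 ⇒ N = (0, 4/9)
2. T is the centroid of triangle BNM ⇒ T = (1/3, 13/27)
through B parallel to MT: direction (-2/3, 13/27); meets TZ at X = (6/13, 2/3)
X = T + t·(Z−T) with t = -5/13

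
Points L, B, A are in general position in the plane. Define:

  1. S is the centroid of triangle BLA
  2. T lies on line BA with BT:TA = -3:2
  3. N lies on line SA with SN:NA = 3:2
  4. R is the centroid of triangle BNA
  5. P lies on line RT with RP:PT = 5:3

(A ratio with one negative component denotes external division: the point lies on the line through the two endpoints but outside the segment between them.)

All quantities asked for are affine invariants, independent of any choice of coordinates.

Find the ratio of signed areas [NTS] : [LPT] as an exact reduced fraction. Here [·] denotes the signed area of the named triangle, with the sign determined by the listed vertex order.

[NTS]:[LPT] = 48/103

Work in coordinates with L = (0, 0), B = (1, 0), A = (0, 1).
1. S is the centroid of triangle BLA ⇒ S = (1/3, 1/3)
2. T lies on line BA with BT:TA = -3:2 ⇒ T = (-2, 3)
3. N lies on line SA with SN:NA = 3:2 ⇒ N = (2/15, 11/15)
4. R is the centroid of triangle BNA ⇒ R = (17/45, 26/45)
5. P lies on line RT with RP:PT = 5:3 ⇒ P = (-133/120, 251/120)
2·[NTS] = 2/5, 2·[LPT] = 103/120
[NTS]:[LPT] = 2/5:103/120 = 48/103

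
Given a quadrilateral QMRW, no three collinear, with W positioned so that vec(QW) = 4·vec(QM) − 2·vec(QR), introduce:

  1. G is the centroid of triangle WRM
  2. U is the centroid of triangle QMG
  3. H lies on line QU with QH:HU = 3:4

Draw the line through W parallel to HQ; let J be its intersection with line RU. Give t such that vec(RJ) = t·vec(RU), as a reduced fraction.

t = 5/2

Choose coordinates Q = (0, 0), M = (1, 0), R = (0, 1), W = (4, -2).
1. G is the centroid of triangle WRM ⇒ G = (5/3, -1/3)
2. U is the centroid of triangle QMG ⇒ U = (8/9, -1/9)
3. H lies on line QU with QH:HU = 3:4 ⇒ H = (8/21, -1/21)
through W parallel to HQ: direction (-8/21, 1/21); meets RU at J = (20/9, -16/9)
J = R + t·(U−R) with t = 5/2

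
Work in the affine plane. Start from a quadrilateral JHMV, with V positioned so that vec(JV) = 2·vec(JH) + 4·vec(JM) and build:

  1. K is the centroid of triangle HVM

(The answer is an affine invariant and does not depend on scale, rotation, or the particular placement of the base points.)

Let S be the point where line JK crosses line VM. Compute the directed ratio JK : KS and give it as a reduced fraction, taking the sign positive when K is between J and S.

Assign J = (0, 0), H = (1, 0), M = (0, 1), V = (2, 4) — the answer is frame-independent, so this choice is without loss of generality.
1. K is the centroid of triangle HVM ⇒ K = (1, 5/3)
line JK meets VM at S = (6, 10)
K = J + t·(S−J) with t = 1/6, so JK:KS = 1/6:5/6

JK:KS = 1/5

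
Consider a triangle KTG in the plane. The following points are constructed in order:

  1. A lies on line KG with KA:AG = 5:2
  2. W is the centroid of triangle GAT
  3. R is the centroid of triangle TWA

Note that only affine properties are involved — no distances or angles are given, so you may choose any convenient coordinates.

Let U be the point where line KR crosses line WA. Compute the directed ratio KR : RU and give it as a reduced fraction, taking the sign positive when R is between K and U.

KR:RU = 13/2

Assign K = (0, 0), T = (1, 0), G = (0, 1) — the answer is frame-independent, so this choice is without loss of generality.
1. A lies on line KG with KA:AG = 5:2 ⇒ A = (0, 5/7)
2. W is the centroid of triangle GAT ⇒ W = (1/3, 4/7)
3. R is the centroid of triangle TWA ⇒ R = (4/9, 3/7)
line KR meets WA at U = (20/39, 45/91)
R = K + t·(U−K) with t = 13/15, so KR:RU = 13/15:2/15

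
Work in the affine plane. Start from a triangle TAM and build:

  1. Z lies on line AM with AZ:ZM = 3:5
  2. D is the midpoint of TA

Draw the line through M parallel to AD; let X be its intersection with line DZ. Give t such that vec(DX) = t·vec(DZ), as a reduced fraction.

t = 8/3

Work in coordinates with T = (0, 0), A = (1, 0), M = (0, 1).
1. Z lies on line AM with AZ:ZM = 3:5 ⇒ Z = (5/8, 3/8)
2. D is the midpoint of TA ⇒ D = (1/2, 0)
through M parallel to AD: direction (-1/2, 0); meets DZ at X = (5/6, 1)
X = D + t·(Z−D) with t = 8/3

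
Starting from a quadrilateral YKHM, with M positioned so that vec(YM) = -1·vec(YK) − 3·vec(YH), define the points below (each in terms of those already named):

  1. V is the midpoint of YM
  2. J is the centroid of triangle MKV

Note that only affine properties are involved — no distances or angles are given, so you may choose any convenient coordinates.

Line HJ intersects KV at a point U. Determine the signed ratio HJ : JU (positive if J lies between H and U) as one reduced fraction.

Set Y = (0, 0), K = (1, 0), H = (0, 1), M = (-1, -3); any affine frame gives the same invariant.
1. V is the midpoint of YM ⇒ V = (-1/2, -3/2)
2. J is the centroid of triangle MKV ⇒ J = (-1/6, -3/2)
line HJ meets KV at U = (-1/7, -8/7)
J = H + t·(U−H) with t = 7/6, so HJ:JU = 7/6:-1/6

HJ:JU = -7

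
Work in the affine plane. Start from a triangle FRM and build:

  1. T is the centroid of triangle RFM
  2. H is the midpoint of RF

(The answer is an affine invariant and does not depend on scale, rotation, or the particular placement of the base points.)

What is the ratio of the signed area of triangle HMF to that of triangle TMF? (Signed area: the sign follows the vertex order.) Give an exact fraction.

[HMF]:[TMF] = 3/2

Work in coordinates with F = (0, 0), R = (1, 0), M = (0, 1).
1. T is the centroid of triangle RFM ⇒ T = (1/3, 1/3)
2. H is the midpoint of RF ⇒ H = (1/2, 0)
2·[HMF] = 1/2, 2·[TMF] = 1/3
[HMF]:[TMF] = 1/2:1/3 = 3/2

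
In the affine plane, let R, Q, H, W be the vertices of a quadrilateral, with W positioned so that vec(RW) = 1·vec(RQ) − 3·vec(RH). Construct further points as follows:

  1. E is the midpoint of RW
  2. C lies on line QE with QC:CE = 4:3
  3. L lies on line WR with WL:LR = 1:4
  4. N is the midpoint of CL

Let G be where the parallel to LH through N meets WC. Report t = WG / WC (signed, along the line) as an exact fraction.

t = 19/52

Assign R = (0, 0), Q = (1, 0), H = (0, 1), W = (1, -3) — the answer is frame-independent, so this choice is without loss of generality.
1. E is the midpoint of RW ⇒ E = (1/2, -3/2)
2. C lies on line QE with QC:CE = 4:3 ⇒ C = (5/7, -6/7)
3. L lies on line WR with WL:LR = 1:4 ⇒ L = (4/5, -12/5)
4. N is the midpoint of CL ⇒ N = (53/70, -57/35)
through N parallel to LH: direction (-4/5, 17/5); meets WC at G = (163/182, -807/364)
G = W + t·(C−W) with t = 19/52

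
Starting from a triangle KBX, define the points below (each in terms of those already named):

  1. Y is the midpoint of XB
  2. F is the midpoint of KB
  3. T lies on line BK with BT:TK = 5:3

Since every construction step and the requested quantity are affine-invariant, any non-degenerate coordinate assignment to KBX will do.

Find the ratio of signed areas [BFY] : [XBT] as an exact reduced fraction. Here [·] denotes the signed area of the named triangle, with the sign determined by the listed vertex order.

Work in coordinates with K = (0, 0), B = (1, 0), X = (0, 1).
1. Y is the midpoint of XB ⇒ Y = (1/2, 1/2)
2. F is the midpoint of KB ⇒ F = (1/2, 0)
3. T lies on line BK with BT:TK = 5:3 ⇒ T = (3/8, 0)
2·[BFY] = -1/4, 2·[XBT] = -5/8
[BFY]:[XBT] = -1/4:-5/8 = 2/5

[BFY]:[XBT] = 2/5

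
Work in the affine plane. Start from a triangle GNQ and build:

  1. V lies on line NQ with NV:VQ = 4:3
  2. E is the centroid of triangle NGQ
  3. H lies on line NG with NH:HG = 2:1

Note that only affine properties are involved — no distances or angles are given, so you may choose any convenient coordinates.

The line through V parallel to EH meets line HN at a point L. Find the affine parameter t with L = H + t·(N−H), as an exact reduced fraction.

t = 1/7

Assign G = (0, 0), N = (1, 0), Q = (0, 1) — the answer is frame-independent, so this choice is without loss of generality.
1. V lies on line NQ with NV:VQ = 4:3 ⇒ V = (3/7, 4/7)
2. E is the centroid of triangle NGQ ⇒ E = (1/3, 1/3)
3. H lies on line NG with NH:HG = 2:1 ⇒ H = (1/3, 0)
through V parallel to EH: direction (0, -1/3); meets HN at L = (3/7, 0)
L = H + t·(N−H) with t = 1/7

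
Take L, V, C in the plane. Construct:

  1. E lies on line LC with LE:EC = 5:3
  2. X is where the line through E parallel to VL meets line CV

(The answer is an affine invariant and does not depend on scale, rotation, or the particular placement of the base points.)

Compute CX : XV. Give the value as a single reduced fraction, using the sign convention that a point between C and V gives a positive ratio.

Assign L = (0, 0), V = (1, 0), C = (0, 1) — the answer is frame-independent, so this choice is without loss of generality.
1. E lies on line LC with LE:EC = 5:3 ⇒ E = (0, 5/8)
2. X is where the line through E parallel to VL meets line CV ⇒ X = (3/8, 5/8)
X = C + t·(V−C) with t = 3/8, so CX:XV = t:(1−t) = 3/8:5/8

CX:XV = 3/5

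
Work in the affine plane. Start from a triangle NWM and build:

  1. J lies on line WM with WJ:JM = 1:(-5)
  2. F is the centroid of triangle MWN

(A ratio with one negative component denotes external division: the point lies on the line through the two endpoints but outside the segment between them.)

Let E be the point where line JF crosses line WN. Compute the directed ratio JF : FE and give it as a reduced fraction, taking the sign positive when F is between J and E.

JF:FE = -7/4

Work in coordinates with N = (0, 0), W = (1, 0), M = (0, 1).
1. J lies on line WM with WJ:JM = 1:(-5) ⇒ J = (5/4, -1/4)
2. F is the centroid of triangle MWN ⇒ F = (1/3, 1/3)
line JF meets WN at E = (6/7, 0)
F = J + t·(E−J) with t = 7/3, so JF:FE = 7/3:-4/3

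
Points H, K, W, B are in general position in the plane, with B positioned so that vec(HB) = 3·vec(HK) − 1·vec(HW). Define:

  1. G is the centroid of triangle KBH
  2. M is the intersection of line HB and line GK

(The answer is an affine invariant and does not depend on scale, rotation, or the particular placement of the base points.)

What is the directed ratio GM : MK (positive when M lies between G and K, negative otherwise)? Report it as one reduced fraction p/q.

GM:MK = -1/3

Set H = (0, 0), K = (1, 0), W = (0, 1), B = (3, -1); any affine frame gives the same invariant.
1. G is the centroid of triangle KBH ⇒ G = (4/3, -1/3)
2. M is the intersection of line HB and line GK ⇒ M = (3/2, -1/2)
M = G + t·(K−G) with t = -1/2, so GM:MK = t:(1−t) = -1/2:3/2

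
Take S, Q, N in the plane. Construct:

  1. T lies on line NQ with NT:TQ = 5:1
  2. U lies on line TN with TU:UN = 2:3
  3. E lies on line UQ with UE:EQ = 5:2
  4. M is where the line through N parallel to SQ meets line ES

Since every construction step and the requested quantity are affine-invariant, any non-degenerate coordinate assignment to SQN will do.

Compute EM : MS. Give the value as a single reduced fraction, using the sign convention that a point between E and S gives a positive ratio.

Choose coordinates S = (0, 0), Q = (1, 0), N = (0, 1).
1. T lies on line NQ with NT:TQ = 5:1 ⇒ T = (5/6, 1/6)
2. U lies on line TN with TU:UN = 2:3 ⇒ U = (1/2, 1/2)
3. E lies on line UQ with UE:EQ = 5:2 ⇒ E = (6/7, 1/7)
4. M is where the line through N parallel to SQ meets line ES ⇒ M = (6, 1)
M = E + t·(S−E) with t = -6, so EM:MS = t:(1−t) = -6:7

EM:MS = -6/7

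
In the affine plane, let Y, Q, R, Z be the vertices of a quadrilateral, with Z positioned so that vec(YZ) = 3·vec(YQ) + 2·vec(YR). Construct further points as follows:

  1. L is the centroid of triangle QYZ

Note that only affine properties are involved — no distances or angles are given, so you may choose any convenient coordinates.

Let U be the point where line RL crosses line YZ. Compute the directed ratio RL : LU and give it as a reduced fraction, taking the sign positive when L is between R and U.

RL:LU = -11/2

Choose coordinates Y = (0, 0), Q = (1, 0), R = (0, 1), Z = (3, 2).
1. L is the centroid of triangle QYZ ⇒ L = (4/3, 2/3)
line RL meets YZ at U = (12/11, 8/11)
L = R + t·(U−R) with t = 11/9, so RL:LU = 11/9:-2/9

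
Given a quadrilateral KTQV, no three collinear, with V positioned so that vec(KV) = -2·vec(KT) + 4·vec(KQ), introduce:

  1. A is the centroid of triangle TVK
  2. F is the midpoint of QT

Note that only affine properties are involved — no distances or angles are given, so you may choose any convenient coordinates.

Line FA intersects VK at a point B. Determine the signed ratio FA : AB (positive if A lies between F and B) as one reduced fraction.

Set K = (0, 0), T = (1, 0), Q = (0, 1), V = (-2, 4); any affine frame gives the same invariant.
1. A is the centroid of triangle TVK ⇒ A = (-1/3, 4/3)
2. F is the midpoint of QT ⇒ F = (1/2, 1/2)
line FA meets VK at B = (-1, 2)
A = F + t·(B−F) with t = 5/9, so FA:AB = 5/9:4/9

FA:AB = 5/4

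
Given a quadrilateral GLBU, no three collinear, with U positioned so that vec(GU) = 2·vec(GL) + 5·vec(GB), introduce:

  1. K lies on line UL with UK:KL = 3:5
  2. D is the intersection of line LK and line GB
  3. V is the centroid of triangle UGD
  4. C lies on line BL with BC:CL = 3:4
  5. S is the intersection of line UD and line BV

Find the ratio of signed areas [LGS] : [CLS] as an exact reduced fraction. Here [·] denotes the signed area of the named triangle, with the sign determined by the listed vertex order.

[LGS]:[CLS] = -35/24

Set G = (0, 0), L = (1, 0), B = (0, 1), U = (2, 5); any affine frame gives the same invariant.
1. K lies on line UL with UK:KL = 3:5 ⇒ K = (13/8, 25/8)
2. D is the intersection of line LK and line GB ⇒ D = (0, -5)
3. V is the centroid of triangle UGD ⇒ V = (2/3, 0)
4. C lies on line BL with BC:CL = 3:4 ⇒ C = (3/7, 4/7)
5. S is the intersection of line UD and line BV ⇒ S = (12/13, -5/13)
2·[LGS] = 5/13, 2·[CLS] = -24/91
[LGS]:[CLS] = 5/13:-24/91 = -35/24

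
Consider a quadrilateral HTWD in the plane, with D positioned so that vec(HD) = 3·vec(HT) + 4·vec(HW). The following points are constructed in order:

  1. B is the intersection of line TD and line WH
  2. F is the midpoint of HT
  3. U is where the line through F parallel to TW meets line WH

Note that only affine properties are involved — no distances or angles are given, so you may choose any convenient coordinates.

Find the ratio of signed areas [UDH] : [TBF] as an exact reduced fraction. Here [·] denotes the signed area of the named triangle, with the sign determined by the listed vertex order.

Choose coordinates H = (0, 0), T = (1, 0), W = (0, 1), D = (3, 4).
1. B is the intersection of line TD and line WH ⇒ B = (0, -2)
2. F is the midpoint of HT ⇒ F = (1/2, 0)
3. U is where the line through F parallel to TW meets line WH ⇒ U = (0, 1/2)
2·[UDH] = -3/2, 2·[TBF] = -1
[UDH]:[TBF] = -3/2:-1 = 3/2

[UDH]:[TBF] = 3/2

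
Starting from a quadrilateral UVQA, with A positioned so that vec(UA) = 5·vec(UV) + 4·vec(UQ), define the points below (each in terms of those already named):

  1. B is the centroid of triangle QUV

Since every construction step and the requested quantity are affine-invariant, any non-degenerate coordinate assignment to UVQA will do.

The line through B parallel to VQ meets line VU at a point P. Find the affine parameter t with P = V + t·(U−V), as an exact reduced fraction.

t = 1/3

Choose coordinates U = (0, 0), V = (1, 0), Q = (0, 1), A = (5, 4).
1. B is the centroid of triangle QUV ⇒ B = (1/3, 1/3)
through B parallel to VQ: direction (-1, 1); meets VU at P = (2/3, 0)
P = V + t·(U−V) with t = 1/3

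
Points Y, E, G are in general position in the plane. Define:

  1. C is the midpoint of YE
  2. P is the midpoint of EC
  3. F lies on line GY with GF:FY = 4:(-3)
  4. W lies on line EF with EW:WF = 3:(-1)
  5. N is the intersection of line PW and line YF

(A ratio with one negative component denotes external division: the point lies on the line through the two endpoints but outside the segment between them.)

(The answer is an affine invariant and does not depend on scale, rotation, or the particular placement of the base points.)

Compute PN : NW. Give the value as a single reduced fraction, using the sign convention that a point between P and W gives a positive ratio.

Assign Y = (0, 0), E = (1, 0), G = (0, 1) — the answer is frame-independent, so this choice is without loss of generality.
1. C is the midpoint of YE ⇒ C = (1/2, 0)
2. P is the midpoint of EC ⇒ P = (3/4, 0)
3. F lies on line GY with GF:FY = 4:(-3) ⇒ F = (0, -3)
4. W lies on line EF with EW:WF = 3:(-1) ⇒ W = (-1/2, -9/2)
5. N is the intersection of line PW and line YF ⇒ N = (0, -27/10)
N = P + t·(W−P) with t = 3/5, so PN:NW = t:(1−t) = 3/5:2/5

PN:NW = 3/2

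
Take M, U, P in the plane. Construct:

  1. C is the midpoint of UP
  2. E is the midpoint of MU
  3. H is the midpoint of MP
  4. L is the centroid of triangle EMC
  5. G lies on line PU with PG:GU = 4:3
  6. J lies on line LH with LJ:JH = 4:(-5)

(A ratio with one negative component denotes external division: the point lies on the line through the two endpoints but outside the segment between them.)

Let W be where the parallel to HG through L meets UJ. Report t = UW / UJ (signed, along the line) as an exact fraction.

t = -1/13

Set M = (0, 0), U = (1, 0), P = (0, 1); any affine frame gives the same invariant.
1. C is the midpoint of UP ⇒ C = (1/2, 1/2)
2. E is the midpoint of MU ⇒ E = (1/2, 0)
3. H is the midpoint of MP ⇒ H = (0, 1/2)
4. L is the centroid of triangle EMC ⇒ L = (1/3, 1/6)
5. G lies on line PU with PG:GU = 4:3 ⇒ G = (4/7, 3/7)
6. J lies on line LH with LJ:JH = 4:(-5) ⇒ J = (5/3, -7/6)
through L parallel to HG: direction (4/7, -1/14); meets UJ at W = (37/39, 7/78)
W = U + t·(J−U) with t = -1/13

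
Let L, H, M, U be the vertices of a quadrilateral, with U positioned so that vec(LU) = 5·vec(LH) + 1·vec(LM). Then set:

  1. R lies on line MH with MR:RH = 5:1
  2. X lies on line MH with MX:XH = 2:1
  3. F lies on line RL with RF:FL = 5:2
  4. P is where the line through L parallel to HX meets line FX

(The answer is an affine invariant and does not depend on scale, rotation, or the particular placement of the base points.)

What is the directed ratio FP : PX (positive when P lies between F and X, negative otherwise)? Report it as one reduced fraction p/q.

FP:PX = -2/7

Set L = (0, 0), H = (1, 0), M = (0, 1), U = (5, 1); any affine frame gives the same invariant.
1. R lies on line MH with MR:RH = 5:1 ⇒ R = (5/6, 1/6)
2. X lies on line MH with MX:XH = 2:1 ⇒ X = (2/3, 1/3)
3. F lies on line RL with RF:FL = 5:2 ⇒ F = (5/21, 1/21)
4. P is where the line through L parallel to HX meets line FX ⇒ P = (1/15, -1/15)
P = F + t·(X−F) with t = -2/5, so FP:PX = t:(1−t) = -2/5:7/5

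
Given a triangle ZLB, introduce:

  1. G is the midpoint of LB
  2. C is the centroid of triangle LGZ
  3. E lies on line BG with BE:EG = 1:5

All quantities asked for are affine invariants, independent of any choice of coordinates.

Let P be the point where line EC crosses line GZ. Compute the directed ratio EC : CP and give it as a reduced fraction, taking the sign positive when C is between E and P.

Work in coordinates with Z = (0, 0), L = (1, 0), B = (0, 1).
1. G is the midpoint of LB ⇒ G = (1/2, 1/2)
2. C is the centroid of triangle LGZ ⇒ C = (1/2, 1/6)
3. E lies on line BG with BE:EG = 1:5 ⇒ E = (1/12, 11/12)
line EC meets GZ at P = (8/21, 8/21)
C = E + t·(P−E) with t = 7/5, so EC:CP = 7/5:-2/5

EC:CP = -7/2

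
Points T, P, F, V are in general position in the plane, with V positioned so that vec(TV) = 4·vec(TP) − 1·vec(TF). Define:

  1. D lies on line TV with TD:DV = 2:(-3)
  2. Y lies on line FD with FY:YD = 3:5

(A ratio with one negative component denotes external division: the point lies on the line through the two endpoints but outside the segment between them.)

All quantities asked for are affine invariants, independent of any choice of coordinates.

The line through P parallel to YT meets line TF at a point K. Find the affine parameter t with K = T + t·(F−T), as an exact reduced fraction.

t = 11/24

Work in coordinates with T = (0, 0), P = (1, 0), F = (0, 1), V = (4, -1).
1. D lies on line TV with TD:DV = 2:(-3) ⇒ D = (-8, 2)
2. Y lies on line FD with FY:YD = 3:5 ⇒ Y = (-3, 11/8)
through P parallel to YT: direction (3, -11/8); meets TF at K = (0, 11/24)
K = T + t·(F−T) with t = 11/24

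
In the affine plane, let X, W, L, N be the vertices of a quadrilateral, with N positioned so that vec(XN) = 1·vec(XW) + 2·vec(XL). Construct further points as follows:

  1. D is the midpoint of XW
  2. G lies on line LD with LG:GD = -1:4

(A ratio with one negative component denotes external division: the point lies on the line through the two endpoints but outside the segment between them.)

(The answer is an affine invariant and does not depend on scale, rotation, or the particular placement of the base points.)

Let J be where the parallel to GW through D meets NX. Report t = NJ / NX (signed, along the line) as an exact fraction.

t = 9/11

Choose coordinates X = (0, 0), W = (1, 0), L = (0, 1), N = (1, 2).
1. D is the midpoint of XW ⇒ D = (1/2, 0)
2. G lies on line LD with LG:GD = -1:4 ⇒ G = (-1/6, 4/3)
through D parallel to GW: direction (7/6, -4/3); meets NX at J = (2/11, 4/11)
J = N + t·(X−N) with t = 9/11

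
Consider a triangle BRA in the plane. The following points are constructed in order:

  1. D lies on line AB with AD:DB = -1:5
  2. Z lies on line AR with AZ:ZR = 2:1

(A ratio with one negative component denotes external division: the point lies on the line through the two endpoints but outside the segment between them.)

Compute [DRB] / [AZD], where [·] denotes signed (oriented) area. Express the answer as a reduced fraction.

Choose coordinates B = (0, 0), R = (1, 0), A = (0, 1).
1. D lies on line AB with AD:DB = -1:5 ⇒ D = (0, 5/4)
2. Z lies on line AR with AZ:ZR = 2:1 ⇒ Z = (2/3, 1/3)
2·[DRB] = -5/4, 2·[AZD] = 1/6
[DRB]:[AZD] = -5/4:1/6 = -15/2

[DRB]:[AZD] = -15/2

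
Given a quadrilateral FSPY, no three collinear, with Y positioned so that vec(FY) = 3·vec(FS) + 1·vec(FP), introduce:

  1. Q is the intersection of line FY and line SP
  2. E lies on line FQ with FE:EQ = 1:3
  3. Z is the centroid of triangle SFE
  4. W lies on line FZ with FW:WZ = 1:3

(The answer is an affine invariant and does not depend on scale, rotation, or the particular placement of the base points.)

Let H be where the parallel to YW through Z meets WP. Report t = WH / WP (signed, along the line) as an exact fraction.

t = -16/191

Choose coordinates F = (0, 0), S = (1, 0), P = (0, 1), Y = (3, 1).
1. Q is the intersection of line FY and line SP ⇒ Q = (3/4, 1/4)
2. E lies on line FQ with FE:EQ = 1:3 ⇒ E = (3/16, 1/16)
3. Z is the centroid of triangle SFE ⇒ Z = (19/48, 1/48)
4. W lies on line FZ with FW:WZ = 1:3 ⇒ W = (19/192, 1/192)
through Z parallel to YW: direction (-557/192, -191/192); meets WP at H = (1311/12224, -5/64)
H = W + t·(P−W) with t = -16/191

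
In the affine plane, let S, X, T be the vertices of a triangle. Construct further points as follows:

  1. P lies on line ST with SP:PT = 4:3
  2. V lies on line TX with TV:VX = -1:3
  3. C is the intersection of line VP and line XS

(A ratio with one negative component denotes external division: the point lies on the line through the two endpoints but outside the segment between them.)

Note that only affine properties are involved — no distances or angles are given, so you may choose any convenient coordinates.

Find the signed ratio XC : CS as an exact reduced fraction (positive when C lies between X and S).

Work in coordinates with S = (0, 0), X = (1, 0), T = (0, 1).
1. P lies on line ST with SP:PT = 4:3 ⇒ P = (0, 4/7)
2. V lies on line TX with TV:VX = -1:3 ⇒ V = (-1/2, 3/2)
3. C is the intersection of line VP and line XS ⇒ C = (4/13, 0)
C = X + t·(S−X) with t = 9/13, so XC:CS = t:(1−t) = 9/13:4/13

XC:CS = 9/4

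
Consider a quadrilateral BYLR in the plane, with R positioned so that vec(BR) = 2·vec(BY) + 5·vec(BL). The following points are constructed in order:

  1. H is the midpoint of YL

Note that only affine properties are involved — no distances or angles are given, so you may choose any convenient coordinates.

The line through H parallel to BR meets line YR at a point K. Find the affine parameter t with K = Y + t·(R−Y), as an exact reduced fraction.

t = 7/10

Set B = (0, 0), Y = (1, 0), L = (0, 1), R = (2, 5); any affine frame gives the same invariant.
1. H is the midpoint of YL ⇒ H = (1/2, 1/2)
through H parallel to BR: direction (2, 5); meets YR at K = (17/10, 7/2)
K = Y + t·(R−Y) with t = 7/10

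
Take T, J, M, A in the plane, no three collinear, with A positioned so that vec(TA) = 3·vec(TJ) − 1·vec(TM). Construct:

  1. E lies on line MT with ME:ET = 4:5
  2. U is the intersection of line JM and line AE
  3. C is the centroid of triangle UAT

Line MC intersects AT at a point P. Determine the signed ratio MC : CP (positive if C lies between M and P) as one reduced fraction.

Assign T = (0, 0), J = (1, 0), M = (0, 1), A = (3, -1) — the answer is frame-independent, so this choice is without loss of generality.
1. E lies on line MT with ME:ET = 4:5 ⇒ E = (0, 5/9)
2. U is the intersection of line JM and line AE ⇒ U = (12/13, 1/13)
3. C is the centroid of triangle UAT ⇒ C = (17/13, -4/13)
line MC meets AT at P = (3/2, -1/2)
C = M + t·(P−M) with t = 34/39, so MC:CP = 34/39:5/39

MC:CP = 34/5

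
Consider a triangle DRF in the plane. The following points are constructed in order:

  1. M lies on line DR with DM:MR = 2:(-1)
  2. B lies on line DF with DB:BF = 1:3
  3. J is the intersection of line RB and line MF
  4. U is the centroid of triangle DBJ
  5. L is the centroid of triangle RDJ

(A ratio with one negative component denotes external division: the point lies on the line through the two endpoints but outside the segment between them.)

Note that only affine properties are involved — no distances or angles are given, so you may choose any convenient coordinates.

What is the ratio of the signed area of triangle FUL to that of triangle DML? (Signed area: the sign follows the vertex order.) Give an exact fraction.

[FUL]:[DML] = -5/6

Assign D = (0, 0), R = (1, 0), F = (0, 1) — the answer is frame-independent, so this choice is without loss of generality.
1. M lies on line DR with DM:MR = 2:(-1) ⇒ M = (2, 0)
2. B lies on line DF with DB:BF = 1:3 ⇒ B = (0, 1/4)
3. J is the intersection of line RB and line MF ⇒ J = (3, -1/2)
4. U is the centroid of triangle DBJ ⇒ U = (1, -1/12)
5. L is the centroid of triangle RDJ ⇒ L = (4/3, -1/6)
2·[FUL] = 5/18, 2·[DML] = -1/3
[FUL]:[DML] = 5/18:-1/3 = -5/6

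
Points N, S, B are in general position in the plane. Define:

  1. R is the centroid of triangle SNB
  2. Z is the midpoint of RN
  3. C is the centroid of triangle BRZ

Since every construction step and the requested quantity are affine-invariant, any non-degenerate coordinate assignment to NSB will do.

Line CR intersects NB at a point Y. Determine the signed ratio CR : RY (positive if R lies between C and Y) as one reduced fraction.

CR:RY = -1/2

Work in coordinates with N = (0, 0), S = (1, 0), B = (0, 1).
1. R is the centroid of triangle SNB ⇒ R = (1/3, 1/3)
2. Z is the midpoint of RN ⇒ Z = (1/6, 1/6)
3. C is the centroid of triangle BRZ ⇒ C = (1/6, 1/2)
line CR meets NB at Y = (0, 2/3)
R = C + t·(Y−C) with t = -1, so CR:RY = -1:2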